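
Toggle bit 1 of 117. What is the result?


117 ^ (1 << 1) = 117 ^ 2 = 119

119


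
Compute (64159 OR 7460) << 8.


Step 1: 64159 | 7460 = 65471
Step 2: 65471 << 8 = 16760576

16760576


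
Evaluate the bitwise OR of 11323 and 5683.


0b10110000111011 | 0b1011000110011 = 0b11111000111011 = 15931

15931


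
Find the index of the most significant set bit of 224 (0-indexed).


0b11100000. Highest set bit at position 7

7


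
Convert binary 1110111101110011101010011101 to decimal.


1110111101110011101010011101 in decimal = 251083421

251083421


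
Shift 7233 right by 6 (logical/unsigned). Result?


0b1110001000001 >> 6 = 0b1110001 = 113

113


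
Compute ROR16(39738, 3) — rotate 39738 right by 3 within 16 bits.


Rotate 0b1001101100111010 right by 3 (16-bit) = 0b101001101100111 = 21351

21351


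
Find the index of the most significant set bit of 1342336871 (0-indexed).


0b1010000000000100110111101100111. Highest set bit at position 30

30


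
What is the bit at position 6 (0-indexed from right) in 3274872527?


0b11000011001100101001011011001111, position 6 = 1

1


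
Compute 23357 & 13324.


0b101101100111101 & 0b11010000001100 = 0b1000000001100 = 4108

4108


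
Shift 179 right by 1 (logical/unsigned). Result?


0b10110011 >> 1 = 0b1011001 = 89

89


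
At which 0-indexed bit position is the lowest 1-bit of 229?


0b11100101. Lowest set bit at position 0

0


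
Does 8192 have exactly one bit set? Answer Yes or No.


0b10000000000000. Only one bit set => Yes

Yes


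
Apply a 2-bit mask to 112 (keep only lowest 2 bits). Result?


112 & 3 = 0

0


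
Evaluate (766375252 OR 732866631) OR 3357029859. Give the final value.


Step 1: 766375252 | 732866631 = 800062807
Step 2: 800062807 | 3357029859 = 4022337015

4022337015


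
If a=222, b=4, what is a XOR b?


222 ^ 4 = 218

218


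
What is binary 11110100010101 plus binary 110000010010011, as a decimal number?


11110100010101 + 110000010010011 = 1001110110101000 = 40360

40360


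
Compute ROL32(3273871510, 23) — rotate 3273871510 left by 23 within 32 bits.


Rotate 0b11000011001000110101000010010110 left by 23 (32-bit) = 0b1001011011000011001000110101000 = 1264685480

1264685480


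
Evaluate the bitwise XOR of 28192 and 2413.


0b110111000100000 ^ 0b100101101101 = 0b110011101001101 = 26445

26445


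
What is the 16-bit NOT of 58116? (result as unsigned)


~0b1110001100000100 = 0b1110011111011 = 7419 (16-bit unsigned)

7419


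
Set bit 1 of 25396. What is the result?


25396 | (1 << 1) = 25396 | 2 = 25398

25398


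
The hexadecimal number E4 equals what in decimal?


E4 hex = 228 decimal

228


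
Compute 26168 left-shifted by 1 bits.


0b110011000111000 << 1 = 0b1100110001110000 = 52336

52336


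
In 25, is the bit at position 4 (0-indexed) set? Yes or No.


0b11001, bit 4 = 1. Yes

Yes


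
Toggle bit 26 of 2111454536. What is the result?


2111454536 ^ (1 << 26) = 2111454536 ^ 67108864 = 2044345672

2044345672


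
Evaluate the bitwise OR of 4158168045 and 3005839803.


0b11110111110110001001101111101101 | 0b10110011001010010111100110111011 = 0b11110111111110011111101111111111 = 4160355327

4160355327


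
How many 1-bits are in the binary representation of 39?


0b100111 has 4 set bits

4


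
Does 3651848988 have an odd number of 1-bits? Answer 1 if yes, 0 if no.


0b11011001101010101100101100011100 has 17 ones => parity 1

1


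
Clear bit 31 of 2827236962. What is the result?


2827236962 & ~(1 << 31) = 679753314

679753314


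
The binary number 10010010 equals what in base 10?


10010010 in decimal = 146

146


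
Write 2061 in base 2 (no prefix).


2061 = 100000001101 in binary

100000001101


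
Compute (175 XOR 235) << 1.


Step 1: 175 ^ 235 = 68
Step 2: 68 << 1 = 136

136


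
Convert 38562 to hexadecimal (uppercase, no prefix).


38562 = 96A2 hex

96A2


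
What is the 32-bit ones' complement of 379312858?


379312858 ^ 4294967295 = 3915654437

3915654437


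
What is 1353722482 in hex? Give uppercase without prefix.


1353722482 = 50B02A72 hex

50B02A72


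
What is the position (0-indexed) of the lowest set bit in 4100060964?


0b11110100011000011111011100100100. Lowest set bit at position 2

2


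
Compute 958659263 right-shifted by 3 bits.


0b111001001000111111101010111111 >> 3 = 0b111001001000111111101010111 = 119832407

119832407


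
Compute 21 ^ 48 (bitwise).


0b10101 ^ 0b110000 = 0b100101 = 37

37


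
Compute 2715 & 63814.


0b101010011011 & 0b1111100101000110 = 0b100000000010 = 2050

2050


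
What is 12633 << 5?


0b11000101011001 << 5 = 0b1100010101100100000 = 404256

404256


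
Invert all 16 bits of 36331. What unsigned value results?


36331 ^ 65535 = 29204

29204


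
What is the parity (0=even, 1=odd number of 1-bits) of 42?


0b101010 has 3 ones => parity 1

1


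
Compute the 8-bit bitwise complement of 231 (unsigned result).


~0b11100111 = 0b11000 = 24 (8-bit unsigned)

24


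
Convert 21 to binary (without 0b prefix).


21 = 10101 in binary

10101


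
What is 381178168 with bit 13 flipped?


381178168 ^ (1 << 13) = 381178168 ^ 8192 = 381186360

381186360


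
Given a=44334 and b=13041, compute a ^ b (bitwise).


44334 ^ 13041 = 40927

40927


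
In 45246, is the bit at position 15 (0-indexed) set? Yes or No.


0b1011000010111110, bit 15 = 1. Yes

Yes


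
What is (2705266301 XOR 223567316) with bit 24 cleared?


Step 1: 2705266301 ^ 223567316 = 2892778409
Step 2: 2892778409 & ~(1 << 24) = 2892778409

2892778409


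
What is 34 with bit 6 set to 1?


34 | (1 << 6) = 34 | 64 = 98

98


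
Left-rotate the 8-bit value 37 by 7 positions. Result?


Rotate 0b100101 left by 7 (8-bit) = 0b10010010 = 146

146


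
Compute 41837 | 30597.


0b1010001101101101 | 0b111011110000101 = 0b1111011111101101 = 63469

63469


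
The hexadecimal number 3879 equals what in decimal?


3879 hex = 14457 decimal

14457


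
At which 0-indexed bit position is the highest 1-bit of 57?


0b111001. Highest set bit at position 5

5


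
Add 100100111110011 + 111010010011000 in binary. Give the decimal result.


100100111110011 + 111010010011000 = 1011111010001011 = 48779

48779


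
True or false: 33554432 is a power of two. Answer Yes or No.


0b10000000000000000000000000. Only one bit set => Yes

Yes


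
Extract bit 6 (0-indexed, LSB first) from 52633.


0b1100110110011001, position 6 = 0

0


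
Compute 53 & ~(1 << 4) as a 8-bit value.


53 & ~(1 << 4) = 37

37


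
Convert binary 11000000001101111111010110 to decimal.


11000000001101111111010110 in decimal = 50388950

50388950


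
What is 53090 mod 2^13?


53090 & 8191 = 3938

3938


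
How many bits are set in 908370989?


0b110110001001001010010000101101 has 13 set bits

13


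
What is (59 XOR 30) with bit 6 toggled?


Step 1: 59 ^ 30 = 37
Step 2: 37 ^ (1 << 6) = 37 ^ 64 = 101

101


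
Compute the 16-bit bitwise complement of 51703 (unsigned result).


~0b1100100111110111 = 0b11011000001000 = 13832 (16-bit unsigned)

13832


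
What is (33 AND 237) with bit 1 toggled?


Step 1: 33 & 237 = 33
Step 2: 33 ^ (1 << 1) = 33 ^ 2 = 35

35


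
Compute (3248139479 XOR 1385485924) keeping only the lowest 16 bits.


Step 1: 3248139479 ^ 1385485924 = 2467199667
Step 2: 2467199667 & 65535 = 31411

31411


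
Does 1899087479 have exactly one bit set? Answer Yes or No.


0b1110001001100011100011001110111. Multiple bits set => No

No


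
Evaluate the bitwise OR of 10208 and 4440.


0b10011111100000 | 0b1000101011000 = 0b11011111111000 = 14328

14328


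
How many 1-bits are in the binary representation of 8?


0b1000 has 1 set bits

1


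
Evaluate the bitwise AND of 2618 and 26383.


0b101000111010 & 0b110011100001111 = 0b1000001010 = 522

522


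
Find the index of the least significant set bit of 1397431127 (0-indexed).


0b1010011010010110001101101010111. Lowest set bit at position 0

0


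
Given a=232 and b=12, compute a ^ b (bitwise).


232 ^ 12 = 228

228


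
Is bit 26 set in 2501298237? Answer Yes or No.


0b10010101000101101100100000111101, bit 26 = 1. Yes

Yes


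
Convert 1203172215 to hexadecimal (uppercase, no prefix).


1203172215 = 47B6F377 hex

47B6F377


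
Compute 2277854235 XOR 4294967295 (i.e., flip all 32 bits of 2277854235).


2277854235 ^ 4294967295 = 2017113060

2017113060


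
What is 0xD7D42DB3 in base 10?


D7D42DB3 hex = 3621006771 decimal

3621006771


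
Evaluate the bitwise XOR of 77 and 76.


0b1001101 ^ 0b1001100 = 0b1 = 1

1


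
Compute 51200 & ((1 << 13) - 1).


51200 & 8191 = 2048

2048


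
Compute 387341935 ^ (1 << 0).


387341935 ^ (1 << 0) = 387341935 ^ 1 = 387341934

387341934


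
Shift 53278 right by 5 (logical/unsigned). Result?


0b1101000000011110 >> 5 = 0b11010000000 = 1664

1664


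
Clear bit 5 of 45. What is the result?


45 & ~(1 << 5) = 13

13


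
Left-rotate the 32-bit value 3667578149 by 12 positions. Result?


Rotate 0b11011010100110101100110100100101 left by 12 (32-bit) = 0b10101100110100100101110110101001 = 2899467689

2899467689


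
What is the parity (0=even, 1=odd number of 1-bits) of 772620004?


0b101110000011010011111011100100 has 16 ones => parity 0

0


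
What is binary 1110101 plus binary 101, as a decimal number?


1110101 + 101 = 1111010 = 122

122


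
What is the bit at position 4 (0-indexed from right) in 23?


0b10111, position 4 = 1

1


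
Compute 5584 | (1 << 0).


5584 | (1 << 0) = 5584 | 1 = 5585

5585


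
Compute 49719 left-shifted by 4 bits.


0b1100001000110111 << 4 = 0b11000010001101110000 = 795504

795504


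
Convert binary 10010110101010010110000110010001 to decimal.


10010110101010010110000110010001 in decimal = 2527682961

2527682961


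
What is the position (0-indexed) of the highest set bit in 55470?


0b1101100010101110. Highest set bit at position 15

15


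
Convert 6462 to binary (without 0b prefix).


6462 = 1100100111110 in binary

1100100111110


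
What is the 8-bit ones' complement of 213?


213 ^ 255 = 42

42


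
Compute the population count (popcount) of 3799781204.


0b11100010011111000000111101010100 has 16 set bits

16


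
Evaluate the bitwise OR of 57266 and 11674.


0b1101111110110010 | 0b10110110011010 = 0b1111111110111010 = 65466

65466


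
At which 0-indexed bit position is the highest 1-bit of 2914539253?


0b10101101101110000101011011110101. Highest set bit at position 31

31


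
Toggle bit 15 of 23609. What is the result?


23609 ^ (1 << 15) = 23609 ^ 32768 = 56377

56377


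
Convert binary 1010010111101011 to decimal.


1010010111101011 in decimal = 42475

42475


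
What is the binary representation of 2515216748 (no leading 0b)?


2515216748 = 10010101111010110010100101101100 in binary

10010101111010110010100101101100


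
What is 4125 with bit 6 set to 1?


4125 | (1 << 6) = 4125 | 64 = 4189

4189


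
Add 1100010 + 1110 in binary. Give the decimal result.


1100010 + 1110 = 1110000 = 112

112


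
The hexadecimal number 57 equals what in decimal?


57 hex = 87 decimal

87


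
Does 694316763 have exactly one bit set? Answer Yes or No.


0b101001011000100110111011011011. Multiple bits set => No

No


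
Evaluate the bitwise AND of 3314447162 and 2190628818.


0b11000101100011100111001100111010 & 0b10000010100100100101011111010010 = 0b10000000100000100101001100010010 = 2156024594

2156024594


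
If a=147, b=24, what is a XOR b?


147 ^ 24 = 139

139


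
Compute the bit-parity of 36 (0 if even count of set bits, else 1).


0b100100 has 2 ones => parity 0

0


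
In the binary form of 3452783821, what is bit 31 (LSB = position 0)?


0b11001101110011010100110011001101, position 31 = 1

1


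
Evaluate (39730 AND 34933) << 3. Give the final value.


Step 1: 39730 & 34933 = 34864
Step 2: 34864 << 3 = 278912

278912


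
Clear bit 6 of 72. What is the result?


72 & ~(1 << 6) = 8

8


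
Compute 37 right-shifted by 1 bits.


0b100101 >> 1 = 0b10010 = 18

18


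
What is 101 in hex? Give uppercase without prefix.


101 = 65 hex

65


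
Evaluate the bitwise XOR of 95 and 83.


0b1011111 ^ 0b1010011 = 0b1100 = 12

12


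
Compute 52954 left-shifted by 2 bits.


0b1100111011011010 << 2 = 0b110011101101101000 = 211816

211816


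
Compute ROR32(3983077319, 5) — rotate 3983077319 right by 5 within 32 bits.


Rotate 0b11101101011010001110111111000111 right by 5 (32-bit) = 0b111111011010110100011101111110 = 1063995262

1063995262


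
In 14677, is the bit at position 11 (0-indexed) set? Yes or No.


0b11100101010101, bit 11 = 1. Yes

Yes


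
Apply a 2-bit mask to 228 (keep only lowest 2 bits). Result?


228 & 3 = 0

0


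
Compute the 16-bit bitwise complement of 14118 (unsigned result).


~0b11011100100110 = 0b1100100011011001 = 51417 (16-bit unsigned)

51417


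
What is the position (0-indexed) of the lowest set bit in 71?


0b1000111. Lowest set bit at position 0

0


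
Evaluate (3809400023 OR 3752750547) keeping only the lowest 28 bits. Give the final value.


Step 1: 3809400023 | 3752750547 = 4289658327
Step 2: 4289658327 & 268435455 = 263126487

263126487


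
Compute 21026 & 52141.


0b101001000100010 & 0b1100101110101101 = 0b100001000100000 = 16928

16928


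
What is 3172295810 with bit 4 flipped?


3172295810 ^ (1 << 4) = 3172295810 ^ 16 = 3172295826

3172295826


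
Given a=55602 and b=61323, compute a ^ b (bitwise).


55602 ^ 61323 = 14009

14009


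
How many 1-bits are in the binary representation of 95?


0b1011111 has 6 set bits

6


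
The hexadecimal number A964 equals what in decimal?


A964 hex = 43364 decimal

43364


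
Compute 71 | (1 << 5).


71 | (1 << 5) = 71 | 32 = 103

103


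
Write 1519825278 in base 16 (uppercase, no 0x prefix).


1519825278 = 5A96B17E hex

5A96B17E


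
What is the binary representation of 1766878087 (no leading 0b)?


1766878087 = 1101001010100000110101110000111 in binary

1101001010100000110101110000111


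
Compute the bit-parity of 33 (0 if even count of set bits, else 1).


0b100001 has 2 ones => parity 0

0


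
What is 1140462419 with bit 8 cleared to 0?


1140462419 & ~(1 << 8) = 1140462163

1140462163


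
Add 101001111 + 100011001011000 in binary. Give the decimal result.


101001111 + 100011001011000 = 100011110100111 = 18343

18343


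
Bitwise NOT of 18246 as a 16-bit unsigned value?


~0b100011101000110 = 0b1011100010111001 = 47289 (16-bit unsigned)

47289


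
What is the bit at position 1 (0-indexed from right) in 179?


0b10110011, position 1 = 1

1


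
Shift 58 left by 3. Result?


0b111010 << 3 = 0b111010000 = 464

464


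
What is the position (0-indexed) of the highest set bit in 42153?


0b1010010010101001. Highest set bit at position 15

15


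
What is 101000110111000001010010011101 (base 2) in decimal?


101000110111000001010010011101 in decimal = 685511837

685511837


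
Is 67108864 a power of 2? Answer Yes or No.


0b100000000000000000000000000. Only one bit set => Yes

Yes


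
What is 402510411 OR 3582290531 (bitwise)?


0b10111111111011101001001001011 | 0b11010101100001010110101001100011 = 0b11010111111111011111101001101011 = 3623746155

3623746155


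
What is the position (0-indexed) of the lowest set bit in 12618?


0b11000101001010. Lowest set bit at position 1

1


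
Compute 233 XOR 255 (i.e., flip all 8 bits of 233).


233 ^ 255 = 22

22


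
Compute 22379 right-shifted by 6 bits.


0b101011101101011 >> 6 = 0b101011101 = 349

349


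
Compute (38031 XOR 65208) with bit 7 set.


Step 1: 38031 ^ 65208 = 27191
Step 2: 27191 | (1 << 7) = 27191 | 128 = 27319

27319


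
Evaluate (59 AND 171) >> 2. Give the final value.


Step 1: 59 & 171 = 43
Step 2: 43 >> 2 = 10

10


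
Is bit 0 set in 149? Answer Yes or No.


0b10010101, bit 0 = 1. Yes

Yes


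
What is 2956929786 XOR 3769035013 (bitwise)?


0b10110000001111110010101011111010 ^ 0b11100000101001101110100100000101 = 0b1010000100110011100001111111111 = 1352254463

1352254463


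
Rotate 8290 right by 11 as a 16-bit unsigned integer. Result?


Rotate 0b10000001100010 right by 11 (16-bit) = 0b110001000100 = 3140

3140


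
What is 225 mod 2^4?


225 & 15 = 1

1


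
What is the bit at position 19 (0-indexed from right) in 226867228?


0b1101100001011011100000011100, position 19 = 0

0


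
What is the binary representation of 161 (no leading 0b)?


161 = 10100001 in binary

10100001


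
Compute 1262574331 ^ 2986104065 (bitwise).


0b1001011010000010101101011111011 ^ 0b10110001111111000101010100000001 = 0b11111010101111010000111111111010 = 4206694394

4206694394


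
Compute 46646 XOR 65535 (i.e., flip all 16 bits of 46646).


46646 ^ 65535 = 18889

18889


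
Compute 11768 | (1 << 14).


11768 | (1 << 14) = 11768 | 16384 = 28152

28152


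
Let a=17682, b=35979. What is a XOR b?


17682 ^ 35979 = 51609

51609


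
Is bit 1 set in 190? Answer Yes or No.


0b10111110, bit 1 = 1. Yes

Yes


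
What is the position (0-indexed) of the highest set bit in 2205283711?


0b10000011011100011111010101111111. Highest set bit at position 31

31


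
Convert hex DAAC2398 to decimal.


DAAC2398 hex = 3668714392 decimal

3668714392


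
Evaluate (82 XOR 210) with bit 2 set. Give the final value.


Step 1: 82 ^ 210 = 128
Step 2: 128 | (1 << 2) = 128 | 4 = 132

132


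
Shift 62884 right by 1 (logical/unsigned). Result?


0b1111010110100100 >> 1 = 0b111101011010010 = 31442

31442


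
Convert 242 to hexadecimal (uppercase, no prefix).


242 = F2 hex

F2


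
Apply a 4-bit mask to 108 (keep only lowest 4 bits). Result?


108 & 15 = 12

12


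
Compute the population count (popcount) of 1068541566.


0b111111101100001010011001111110 has 19 set bits

19


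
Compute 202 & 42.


0b11001010 & 0b101010 = 0b1010 = 10

10


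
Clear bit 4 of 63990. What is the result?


63990 & ~(1 << 4) = 63974

63974


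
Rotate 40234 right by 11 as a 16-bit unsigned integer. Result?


Rotate 0b1001110100101010 right by 11 (16-bit) = 0b1010010101010011 = 42323

42323


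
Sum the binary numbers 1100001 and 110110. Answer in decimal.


1100001 + 110110 = 10010111 = 151

151


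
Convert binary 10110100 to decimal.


10110100 in decimal = 180

180


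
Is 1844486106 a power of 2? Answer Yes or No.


0b1101101111100001001111111011010. Multiple bits set => No

No


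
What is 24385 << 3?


0b101111101000001 << 3 = 0b101111101000001000 = 195080

195080


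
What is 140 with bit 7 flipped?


140 ^ (1 << 7) = 140 ^ 128 = 12

12


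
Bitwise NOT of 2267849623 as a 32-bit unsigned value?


~0b10000111001011001010001110010111 = 0b1111000110100110101110001101000 = 2027117672 (32-bit unsigned)

2027117672


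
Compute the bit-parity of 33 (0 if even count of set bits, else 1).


0b100001 has 2 ones => parity 0

0


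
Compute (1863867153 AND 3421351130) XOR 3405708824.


Step 1: 1863867153 & 3421351130 = 1258817552
Step 2: 1258817552 ^ 3405708824 = 2180445704

2180445704


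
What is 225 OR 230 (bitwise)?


0b11100001 | 0b11100110 = 0b11100111 = 231

231


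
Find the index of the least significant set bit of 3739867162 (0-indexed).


0b11011110111010011101100000011010. Lowest set bit at position 1

1


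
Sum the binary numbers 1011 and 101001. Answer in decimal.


1011 + 101001 = 110100 = 52

52


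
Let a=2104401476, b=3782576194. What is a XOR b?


2104401476 ^ 3782576194 = 2619020806

2619020806


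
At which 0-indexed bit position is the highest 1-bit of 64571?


0b1111110000111011. Highest set bit at position 15

15


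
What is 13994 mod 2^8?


13994 & 255 = 170

170


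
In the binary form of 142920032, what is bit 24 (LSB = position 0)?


0b1000100001001100100101100000, position 24 = 0

0


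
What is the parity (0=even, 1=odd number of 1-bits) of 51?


0b110011 has 4 ones => parity 0

0


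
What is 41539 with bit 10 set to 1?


41539 | (1 << 10) = 41539 | 1024 = 42563

42563


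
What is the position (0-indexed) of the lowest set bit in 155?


0b10011011. Lowest set bit at position 0

0


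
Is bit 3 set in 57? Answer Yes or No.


0b111001, bit 3 = 1. Yes

Yes


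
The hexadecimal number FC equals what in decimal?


FC hex = 252 decimal

252


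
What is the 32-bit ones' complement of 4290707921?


4290707921 ^ 4294967295 = 4259374

4259374


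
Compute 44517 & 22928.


0b1010110111100101 & 0b101100110010000 = 0b100110000000 = 2432

2432


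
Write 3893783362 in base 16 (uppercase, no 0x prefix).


3893783362 = E8166B42 hex

E8166B42


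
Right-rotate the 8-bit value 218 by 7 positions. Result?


Rotate 0b11011010 right by 7 (8-bit) = 0b10110101 = 181

181


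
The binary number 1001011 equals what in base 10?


1001011 in decimal = 75

75


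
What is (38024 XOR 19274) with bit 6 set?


Step 1: 38024 ^ 19274 = 57282
Step 2: 57282 | (1 << 6) = 57282 | 64 = 57282

57282


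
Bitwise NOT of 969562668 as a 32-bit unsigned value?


~0b111001110010100101101000101100 = 0b11000110001101011010010111010011 = 3325404627 (32-bit unsigned)

3325404627


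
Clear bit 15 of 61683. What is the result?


61683 & ~(1 << 15) = 28915

28915


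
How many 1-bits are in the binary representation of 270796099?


0b10000001001000000010101000011 has 8 set bits

8


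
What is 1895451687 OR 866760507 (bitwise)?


0b1110000111110100100110000100111 | 0b110011101010011011011100111011 = 0b1110011111110111111111100111111 = 1945894719

1945894719


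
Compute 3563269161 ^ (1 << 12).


3563269161 ^ (1 << 12) = 3563269161 ^ 4096 = 3563273257

3563273257


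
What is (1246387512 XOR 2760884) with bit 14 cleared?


Step 1: 1246387512 ^ 2760884 = 1247837580
Step 2: 1247837580 & ~(1 << 14) = 1247821196

1247821196


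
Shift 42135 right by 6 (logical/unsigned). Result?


0b1010010010010111 >> 6 = 0b1010010010 = 658

658


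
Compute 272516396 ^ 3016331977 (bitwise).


0b10000001111100100010100101100 ^ 0b10110011110010011001001011001001 = 0b10100011111101111101011111100101 = 2750928869

2750928869


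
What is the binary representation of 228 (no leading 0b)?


228 = 11100100 in binary

11100100


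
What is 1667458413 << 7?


0b1100011011000110110010101101101 << 7 = 0b11000110110001101100101011011010000000 = 213434676864

213434676864


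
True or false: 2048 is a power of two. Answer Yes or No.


0b100000000000. Only one bit set => Yes

Yes


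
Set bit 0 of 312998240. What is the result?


312998240 | (1 << 0) = 312998240 | 1 = 312998241

312998241


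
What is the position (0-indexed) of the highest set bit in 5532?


0b1010110011100. Highest set bit at position 12

12


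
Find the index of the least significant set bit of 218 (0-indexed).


0b11011010. Lowest set bit at position 1

1


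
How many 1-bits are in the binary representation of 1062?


0b10000100110 has 4 set bits

4


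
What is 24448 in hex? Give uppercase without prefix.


24448 = 5F80 hex

5F80


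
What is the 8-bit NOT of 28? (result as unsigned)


~0b11100 = 0b11100011 = 227 (8-bit unsigned)

227


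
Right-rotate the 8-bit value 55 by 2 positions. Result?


Rotate 0b110111 right by 2 (8-bit) = 0b11001101 = 205

205


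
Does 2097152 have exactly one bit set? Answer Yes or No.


0b1000000000000000000000. Only one bit set => Yes

Yes


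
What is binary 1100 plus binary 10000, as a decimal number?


1100 + 10000 = 11100 = 28

28


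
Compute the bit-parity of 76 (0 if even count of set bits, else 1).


0b1001100 has 3 ones => parity 1

1


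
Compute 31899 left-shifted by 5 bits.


0b111110010011011 << 5 = 0b11111001001101100000 = 1020768

1020768


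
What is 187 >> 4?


0b10111011 >> 4 = 0b1011 = 11

11


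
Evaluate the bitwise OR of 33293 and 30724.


0b1000001000001101 | 0b111100000000100 = 0b1111101000001101 = 64013

64013


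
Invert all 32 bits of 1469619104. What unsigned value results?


1469619104 ^ 4294967295 = 2825348191

2825348191


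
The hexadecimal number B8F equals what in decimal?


B8F hex = 2959 decimal

2959


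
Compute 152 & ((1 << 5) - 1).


152 & 31 = 24

24


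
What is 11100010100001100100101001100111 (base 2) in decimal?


11100010100001100100101001100111 in decimal = 3800451687

3800451687


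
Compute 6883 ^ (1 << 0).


6883 ^ (1 << 0) = 6883 ^ 1 = 6882

6882


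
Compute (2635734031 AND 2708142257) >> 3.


Step 1: 2635734031 & 2708142257 = 2164922369
Step 2: 2164922369 >> 3 = 270615296

270615296


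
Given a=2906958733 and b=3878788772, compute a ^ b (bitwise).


2906958733 ^ 3878788772 = 1249195305

1249195305


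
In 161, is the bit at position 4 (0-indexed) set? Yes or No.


0b10100001, bit 4 = 0. No

No


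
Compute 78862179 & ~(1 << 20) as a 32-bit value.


78862179 & ~(1 << 20) = 77813603

77813603


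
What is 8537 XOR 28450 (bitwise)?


0b10000101011001 ^ 0b110111100100010 = 0b100111001111011 = 20091

20091


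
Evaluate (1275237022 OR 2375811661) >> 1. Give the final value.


Step 1: 1275237022 | 2375811661 = 3449721567
Step 2: 3449721567 >> 1 = 1724860783

1724860783


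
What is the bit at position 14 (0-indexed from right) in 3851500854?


0b11100101100100010011110100110110, position 14 = 0

0


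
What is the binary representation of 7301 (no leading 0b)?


7301 = 1110010000101 in binary

1110010000101


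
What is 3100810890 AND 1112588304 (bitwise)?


0b10111000110100101001111010001010 & 0b1000010010100001100000000010000 = 0b10100001000000000000000 = 5275648

5275648


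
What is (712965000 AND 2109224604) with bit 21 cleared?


Step 1: 712965000 & 2109224604 = 674771592
Step 2: 674771592 & ~(1 << 21) = 672674440

672674440


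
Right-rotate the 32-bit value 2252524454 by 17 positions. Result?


Rotate 0b10000110010000101100101110100110 right by 17 (32-bit) = 0b1100101110100110100001100100001 = 1708344097

1708344097


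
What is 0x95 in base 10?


95 hex = 149 decimal

149


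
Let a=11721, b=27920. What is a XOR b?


11721 ^ 27920 = 16601

16601


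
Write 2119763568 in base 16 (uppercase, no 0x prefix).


2119763568 = 7E590670 hex

7E590670


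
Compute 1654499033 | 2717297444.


0b1100010100111011010011011011001 | 0b10100001111101101010101100100100 = 0b11100011111111111010111111111101 = 3825184765

3825184765


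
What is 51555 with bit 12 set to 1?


51555 | (1 << 12) = 51555 | 4096 = 55651

55651


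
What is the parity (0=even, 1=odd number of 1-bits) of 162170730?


0b1001101010101000011101101010 has 14 ones => parity 0

0


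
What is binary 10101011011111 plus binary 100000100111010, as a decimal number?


10101011011111 + 100000100111010 = 110110000011001 = 27673

27673


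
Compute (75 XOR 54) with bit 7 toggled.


Step 1: 75 ^ 54 = 125
Step 2: 125 ^ (1 << 7) = 125 ^ 128 = 253

253


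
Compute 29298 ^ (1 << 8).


29298 ^ (1 << 8) = 29298 ^ 256 = 29554

29554


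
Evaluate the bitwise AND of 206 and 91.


0b11001110 & 0b1011011 = 0b1001010 = 74

74


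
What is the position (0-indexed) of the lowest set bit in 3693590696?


0b11011100001001111011100010101000. Lowest set bit at position 3

3


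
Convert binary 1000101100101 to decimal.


1000101100101 in decimal = 4453

4453


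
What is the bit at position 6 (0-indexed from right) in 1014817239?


0b111100011111001110000111010111, position 6 = 1

1


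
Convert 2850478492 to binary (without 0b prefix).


2850478492 = 10101001111001101101100110011100 in binary

10101001111001101101100110011100


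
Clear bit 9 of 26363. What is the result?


26363 & ~(1 << 9) = 25851

25851


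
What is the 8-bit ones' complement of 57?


57 ^ 255 = 198

198


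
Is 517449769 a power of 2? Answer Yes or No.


0b11110110101111010100000101001. Multiple bits set => No

No


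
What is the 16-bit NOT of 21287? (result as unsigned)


~0b101001100100111 = 0b1010110011011000 = 44248 (16-bit unsigned)

44248


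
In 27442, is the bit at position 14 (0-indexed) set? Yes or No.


0b110101100110010, bit 14 = 1. Yes

Yes


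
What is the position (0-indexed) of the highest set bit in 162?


0b10100010. Highest set bit at position 7

7


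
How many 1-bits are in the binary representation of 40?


0b101000 has 2 set bits

2


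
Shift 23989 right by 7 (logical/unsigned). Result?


0b101110110110101 >> 7 = 0b10111011 = 187

187


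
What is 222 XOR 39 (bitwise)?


0b11011110 ^ 0b100111 = 0b11111001 = 249

249


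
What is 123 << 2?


0b1111011 << 2 = 0b111101100 = 492

492


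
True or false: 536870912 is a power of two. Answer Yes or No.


0b100000000000000000000000000000. Only one bit set => Yes

Yes


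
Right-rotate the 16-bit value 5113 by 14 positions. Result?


Rotate 0b1001111111001 right by 14 (16-bit) = 0b100111111100100 = 20452

20452


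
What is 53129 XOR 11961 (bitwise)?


0b1100111110001001 ^ 0b10111010111001 = 0b1110000100110000 = 57648

57648


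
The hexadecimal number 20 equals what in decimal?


20 hex = 32 decimal

32


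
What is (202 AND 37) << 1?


Step 1: 202 & 37 = 0
Step 2: 0 << 1 = 0

0


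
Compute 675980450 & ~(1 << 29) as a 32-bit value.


675980450 & ~(1 << 29) = 139109538

139109538


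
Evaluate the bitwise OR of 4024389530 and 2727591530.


0b11101111110111110100111110011010 | 0b10100010100100111011111001101010 = 0b11101111110111111111111111111010 = 4024434682

4024434682


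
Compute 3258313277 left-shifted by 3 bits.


0b11000010001101011110101000111101 << 3 = 0b11000010001101011110101000111101000 = 26066506216

26066506216


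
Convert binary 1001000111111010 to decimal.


1001000111111010 in decimal = 37370

37370


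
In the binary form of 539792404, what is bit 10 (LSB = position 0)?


0b100000001011001001010000010100, position 10 = 1

1


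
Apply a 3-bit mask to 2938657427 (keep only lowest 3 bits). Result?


2938657427 & 7 = 3

3


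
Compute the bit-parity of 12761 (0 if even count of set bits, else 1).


0b11000111011001 has 8 ones => parity 0

0


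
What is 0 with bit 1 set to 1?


0 | (1 << 1) = 0 | 2 = 2

2


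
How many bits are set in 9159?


0b10001111000111 has 8 set bits

8


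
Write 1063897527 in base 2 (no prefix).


1063897527 = 111111011010011100100110110111 in binary

111111011010011100100110110111


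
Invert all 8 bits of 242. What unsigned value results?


242 ^ 255 = 13

13


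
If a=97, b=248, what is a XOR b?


97 ^ 248 = 153

153


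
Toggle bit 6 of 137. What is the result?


137 ^ (1 << 6) = 137 ^ 64 = 201

201


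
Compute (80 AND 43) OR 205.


Step 1: 80 & 43 = 0
Step 2: 0 | 205 = 205

205


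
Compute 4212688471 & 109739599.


0b11111011000110001000011001010111 & 0b110100010100111111001001111 = 0b10000010000000011001000111 = 34080327

34080327


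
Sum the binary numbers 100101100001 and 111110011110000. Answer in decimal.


100101100001 + 111110011110000 = 1000011001010001 = 34385

34385


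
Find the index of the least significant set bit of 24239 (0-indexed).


0b101111010101111. Lowest set bit at position 0

0


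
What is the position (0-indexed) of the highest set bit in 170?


0b10101010. Highest set bit at position 7

7


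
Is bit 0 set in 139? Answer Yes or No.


0b10001011, bit 0 = 1. Yes

Yes


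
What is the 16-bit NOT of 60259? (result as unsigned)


~0b1110101101100011 = 0b1010010011100 = 5276 (16-bit unsigned)

5276


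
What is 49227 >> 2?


0b1100000001001011 >> 2 = 0b11000000010010 = 12306

12306


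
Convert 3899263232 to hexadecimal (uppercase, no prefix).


3899263232 = E86A0900 hex

E86A0900


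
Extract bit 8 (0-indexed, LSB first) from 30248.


0b111011000101000, position 8 = 0

0


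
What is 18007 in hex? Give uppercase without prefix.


18007 = 4657 hex

4657


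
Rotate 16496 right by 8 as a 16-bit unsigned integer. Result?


Rotate 0b100000001110000 right by 8 (16-bit) = 0b111000001000000 = 28736

28736


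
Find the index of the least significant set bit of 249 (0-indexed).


0b11111001. Lowest set bit at position 0

0


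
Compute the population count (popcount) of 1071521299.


0b111111110111100001111000010011 has 19 set bits

19


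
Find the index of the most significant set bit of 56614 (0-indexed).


0b1101110100100110. Highest set bit at position 15

15


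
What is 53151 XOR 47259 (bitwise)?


0b1100111110011111 ^ 0b1011100010011011 = 0b111011100000100 = 30468

30468


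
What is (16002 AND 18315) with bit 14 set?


Step 1: 16002 & 18315 = 1666
Step 2: 1666 | (1 << 14) = 1666 | 16384 = 18050

18050


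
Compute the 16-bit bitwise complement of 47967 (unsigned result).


~0b1011101101011111 = 0b100010010100000 = 17568 (16-bit unsigned)

17568


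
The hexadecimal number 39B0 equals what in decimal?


39B0 hex = 14768 decimal

14768


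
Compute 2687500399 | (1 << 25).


2687500399 | (1 << 25) = 2687500399 | 33554432 = 2721054831

2721054831


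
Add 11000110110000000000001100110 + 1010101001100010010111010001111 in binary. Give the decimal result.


11000110110000000000001100110 + 1010101001100010010111010001111 = 1101110000010010010111011110101 = 1846095605

1846095605


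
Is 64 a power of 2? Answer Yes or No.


0b1000000. Only one bit set => Yes

Yes


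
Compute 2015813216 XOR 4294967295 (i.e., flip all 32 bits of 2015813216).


2015813216 ^ 4294967295 = 2279154079

2279154079


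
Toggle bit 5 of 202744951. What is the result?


202744951 ^ (1 << 5) = 202744951 ^ 32 = 202744919

202744919


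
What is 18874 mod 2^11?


18874 & 2047 = 442

442


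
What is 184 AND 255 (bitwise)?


0b10111000 & 0b11111111 = 0b10111000 = 184

184


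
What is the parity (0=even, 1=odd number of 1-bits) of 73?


0b1001001 has 3 ones => parity 1

1


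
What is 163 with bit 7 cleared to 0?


163 & ~(1 << 7) = 35

35


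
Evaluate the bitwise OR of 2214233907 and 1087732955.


0b10000011111110101000011100110011 | 0b1000000110101010111110011011011 = 0b11000011111111111111111111111011 = 3288334331

3288334331


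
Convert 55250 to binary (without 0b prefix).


55250 = 1101011111010010 in binary

1101011111010010


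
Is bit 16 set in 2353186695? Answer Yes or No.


0b10001100010000101100011110000111, bit 16 = 0. No

No


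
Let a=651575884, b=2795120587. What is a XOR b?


651575884 ^ 2795120587 = 2152490375

2152490375


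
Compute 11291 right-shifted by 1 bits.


0b10110000011011 >> 1 = 0b1011000001101 = 5645

5645


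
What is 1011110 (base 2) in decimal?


1011110 in decimal = 94

94


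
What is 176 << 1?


0b10110000 << 1 = 0b101100000 = 352

352


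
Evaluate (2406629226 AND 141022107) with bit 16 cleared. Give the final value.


Step 1: 2406629226 & 141022107 = 140645130
Step 2: 140645130 & ~(1 << 16) = 140645130

140645130


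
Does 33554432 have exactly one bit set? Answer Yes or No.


0b10000000000000000000000000. Only one bit set => Yes

Yes


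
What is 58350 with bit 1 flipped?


58350 ^ (1 << 1) = 58350 ^ 2 = 58348

58348


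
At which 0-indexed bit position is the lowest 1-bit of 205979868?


0b1100010001110000000011011100. Lowest set bit at position 2

2


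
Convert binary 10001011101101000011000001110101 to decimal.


10001011101101000011000001110101 in decimal = 2343841909

2343841909


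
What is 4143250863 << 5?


0b11110110111101001111110110101111 << 5 = 0b1111011011110100111111011010111100000 = 132584027616

132584027616


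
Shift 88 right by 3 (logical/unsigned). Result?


0b1011000 >> 3 = 0b1011 = 11

11


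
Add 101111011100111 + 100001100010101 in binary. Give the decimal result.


101111011100111 + 100001100010101 = 1010000111111100 = 41468

41468


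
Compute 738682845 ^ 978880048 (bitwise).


0b101100000001110110011111011101 ^ 0b111010010110001000011000110000 = 0b10110010111111110000111101101 = 375382509

375382509


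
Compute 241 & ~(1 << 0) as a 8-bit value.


241 & ~(1 << 0) = 240

240


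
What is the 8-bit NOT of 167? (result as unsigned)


~0b10100111 = 0b1011000 = 88 (8-bit unsigned)

88


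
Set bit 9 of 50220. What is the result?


50220 | (1 << 9) = 50220 | 512 = 50732

50732


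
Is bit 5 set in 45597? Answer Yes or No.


0b1011001000011101, bit 5 = 0. No

No


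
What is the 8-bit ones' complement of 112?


112 ^ 255 = 143

143


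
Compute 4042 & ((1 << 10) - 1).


4042 & 1023 = 970

970


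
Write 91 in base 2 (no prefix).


91 = 1011011 in binary

1011011


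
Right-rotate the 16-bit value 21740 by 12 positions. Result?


Rotate 0b101010011101100 right by 12 (16-bit) = 0b100111011000101 = 20165

20165


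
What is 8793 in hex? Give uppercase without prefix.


8793 = 2259 hex

2259


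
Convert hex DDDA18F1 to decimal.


DDDA18F1 hex = 3722057969 decimal

3722057969


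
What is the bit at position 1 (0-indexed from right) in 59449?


0b1110100000111001, position 1 = 0

0


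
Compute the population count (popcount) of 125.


0b1111101 has 6 set bits

6


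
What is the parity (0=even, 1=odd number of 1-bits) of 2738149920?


0b10100011001101001101101000100000 has 13 ones => parity 1

1


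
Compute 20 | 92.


0b10100 | 0b1011100 = 0b1011100 = 92

92


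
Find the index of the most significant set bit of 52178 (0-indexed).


0b1100101111010010. Highest set bit at position 15

15


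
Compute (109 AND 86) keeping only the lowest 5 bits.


Step 1: 109 & 86 = 68
Step 2: 68 & 31 = 4

4


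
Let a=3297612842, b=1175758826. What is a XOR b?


3297612842 ^ 1175758826 = 2191078336

2191078336


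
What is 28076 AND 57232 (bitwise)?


0b110110110101100 & 0b1101111110010000 = 0b100110110000000 = 19840

19840


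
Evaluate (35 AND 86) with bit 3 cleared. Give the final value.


Step 1: 35 & 86 = 2
Step 2: 2 & ~(1 << 3) = 2

2
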